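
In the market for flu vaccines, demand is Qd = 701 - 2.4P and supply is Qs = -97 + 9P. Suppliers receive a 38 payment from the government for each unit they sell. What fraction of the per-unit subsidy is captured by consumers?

Pre-subsidy: 701 - 2.4P = -97 + 9P gives P* = 70, Q* = 533.
With the subsidy, sellers receive Ps = Pb + 38 for each unit, where Pb is the price buyers pay.
Supply in terms of Pb becomes Qs = -97 + 9(Pb + 38) = 245 + 9Pb. Setting this equal to demand: 701 - 2.4Pb = 245 + 9Pb, so Pb = 40.
Sellers receive Ps = 40 + 38 = 78; Q' = 701 − 2.4·40 = 605.
Buyers' price falls by P* − Pb = 70 − 40 = 30; sellers' price rises by Ps − P* = 78 − 70 = 8.
So consumers capture 30/38 = 15/19 of each unit of subsidy.

Consumer share = 15/19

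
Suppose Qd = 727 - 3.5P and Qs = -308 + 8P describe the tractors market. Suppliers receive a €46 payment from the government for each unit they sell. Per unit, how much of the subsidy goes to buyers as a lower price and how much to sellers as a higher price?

Buyers gain €32 per unit; sellers gain €14 per unit

Pre-subsidy: 727 - 3.5P = -308 + 8P gives P* = 90, Q* = 412.
With the subsidy, sellers receive Ps = Pb + 46 for each unit, where Pb is the price buyers pay.
Supply in terms of Pb becomes Qs = -308 + 8(Pb + 46) = 60 + 8Pb. Setting this equal to demand: 727 - 3.5Pb = 60 + 8Pb, so Pb = 58.
Sellers receive Ps = 58 + 46 = 104; Q' = 727 − 3.5·58 = 524.
Buyers' price falls by P* − Pb = 90 − 58 = 32; sellers' price rises by Ps − P* = 104 − 90 = 14.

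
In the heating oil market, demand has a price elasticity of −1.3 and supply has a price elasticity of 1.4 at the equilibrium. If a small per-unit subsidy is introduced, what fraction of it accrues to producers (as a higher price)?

Producer share = 13/27

For a small subsidy around the equilibrium, the benefit split depends on the relative slopes, which at a point are proportional to the elasticities.
Buyer share = εs/(εs + |εd|) = 1.4/(1.4 + 1.3) = 14/27; seller share = |εd|/(εs + |εd|) = 13/27.
So producers capture 13/27 of the subsidy.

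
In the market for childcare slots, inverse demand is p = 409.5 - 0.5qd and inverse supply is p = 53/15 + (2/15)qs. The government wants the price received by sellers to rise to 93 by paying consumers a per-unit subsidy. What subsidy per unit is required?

Required subsidy s = 19 per unit

At a seller price of 93, quantity supplied is -26.5 + 7.5·93 = 671.
Buyers absorb 671 only when they pay pb = 409.5 − 0.5·671 = 74.
s = ps − pb = 93 − 74 = 19.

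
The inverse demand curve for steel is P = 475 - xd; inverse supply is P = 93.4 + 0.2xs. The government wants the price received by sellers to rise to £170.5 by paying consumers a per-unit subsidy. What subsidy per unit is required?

At a seller price of 170.5, quantity supplied is -467 + 5·170.5 = 385.5.
Buyers absorb 385.5 only when they pay Pb = 475 − 1·385.5 = 89.5.
s = Ps − Pb = 170.5 − 89.5 = 81.

Required subsidy s = £81 per unit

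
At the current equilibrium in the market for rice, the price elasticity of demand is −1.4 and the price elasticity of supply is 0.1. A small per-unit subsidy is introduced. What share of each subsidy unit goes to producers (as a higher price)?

For a small subsidy around the equilibrium, the benefit split depends on the relative slopes, which at a point are proportional to the elasticities.
Buyer share = εs/(εs + |εd|) = 0.1/(0.1 + 1.4) = 1/15; seller share = |εd|/(εs + |εd|) = 14/15.
So producers capture 14/15 of the subsidy.

Producer share = 14/15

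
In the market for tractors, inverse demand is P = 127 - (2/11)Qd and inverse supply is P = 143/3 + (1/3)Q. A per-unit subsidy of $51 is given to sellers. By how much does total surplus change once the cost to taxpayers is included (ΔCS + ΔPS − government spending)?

Pre-subsidy: 127 - (2/11)Q = 143/3 + (1/3)Q gives Q* = 154 and P* = 99.
With the subsidy, sellers receive Ps = Pb + 51 for each unit, where Pb is the price buyers pay.
On the curves, Pb = 127 - (2/11)Q and Ps = 143/3 + (1/3)Q; the wedge Ps − Pb = 51 gives 143/3 + (1/3)Q − (127 - (2/11)Q) = 51, so Q' = 253.
Then Pb = 127 − (2/11)·253 = 81 and Ps = 143/3 + (1/3)·253 = 132.
ΔCS = ½(154 + 253)(99 − 81) = 3663; ΔPS = ½(154 + 253)(132 − 99) = 6715.5.
Government spending = 51 × 253 = 12903.
Net change = 3663 + 6715.5 − 12903 = -2524.5. The loss equals the DWL triangle ½·51·99.

Net change in total surplus = -$2524.5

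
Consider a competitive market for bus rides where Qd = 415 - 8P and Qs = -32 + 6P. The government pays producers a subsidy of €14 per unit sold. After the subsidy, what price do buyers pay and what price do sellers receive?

Pre-subsidy: 415 - 8P = -32 + 6P gives P* = 447/14, Q* = 1117/7.
With the subsidy, sellers receive Ps = Pb + 14 for each unit, where Pb is the price buyers pay.
Supply in terms of Pb becomes Qs = -32 + 6(Pb + 14) = 52 + 6Pb. Setting this equal to demand: 415 - 8Pb = 52 + 6Pb, so Pb = 363/14.
Sellers receive Ps = 363/14 + 14 = 559/14; Q' = 415 − 8·(363/14) = 1453/7.

Buyers pay 363/14; sellers receive 559/14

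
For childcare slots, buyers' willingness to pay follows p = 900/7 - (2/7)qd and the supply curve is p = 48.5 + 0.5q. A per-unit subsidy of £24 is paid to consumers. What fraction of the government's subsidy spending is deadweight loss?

DWL / government spending = 168/1457

Pre-subsidy: 900/7 - (2/7)q = 48.5 + 0.5q gives q* = 1121/11 and p* = 1094/11.
With the rebate, buyers effectively pay pb = ps − 24, where ps is the price sellers receive.
On the curves, pb = 900/7 - (2/7)q and ps = 48.5 + 0.5q; the wedge ps − pb = 24 gives 48.5 + 0.5q − (900/7 - (2/7)q) = 24, so q' = 1457/11.
Then pb = 900/7 − (2/7)·(1457/11) = 998/11 and ps = 48.5 + 0.5·(1457/11) = 1262/11.
ΔCS = ½(1121/11 + 1457/11)(1094/11 − 998/11) = 123744/121; ΔPS = ½(1121/11 + 1457/11)(1262/11 − 1094/11) = 216552/121.
Government spending = 24 × 1457/11 = 34968/11.
DWL = ½ × 24 × (1457/11 − 1121/11) = 4032/11; fraction = (4032/11) / (34968/11) = 168/1457.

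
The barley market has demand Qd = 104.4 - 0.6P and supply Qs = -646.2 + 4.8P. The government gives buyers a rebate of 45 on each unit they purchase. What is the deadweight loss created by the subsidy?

Pre-subsidy: 104.4 - 0.6P = -646.2 + 4.8P gives P* = 139, Q* = 21.
With the rebate, buyers effectively pay Pb = Ps − 45, where Ps is the price sellers receive.
Demand in terms of Ps becomes Qd = 104.4 − 0.6(Ps − 45) = 131.4 - 0.6Ps. Setting this equal to supply: 131.4 - 0.6Ps = -646.2 + 4.8Ps, so Ps = 144.
Buyers pay Pb = 144 − 45 = 99; Q' = -646.2 + 4.8·144 = 45.
The subsidy expands output by 45 − 21 = 24 past the efficient level; on those units the gap between marginal cost and willingness to pay runs from 0 up to 45.
DWL = ½ × 45 × 24 = 540.

Deadweight loss = 540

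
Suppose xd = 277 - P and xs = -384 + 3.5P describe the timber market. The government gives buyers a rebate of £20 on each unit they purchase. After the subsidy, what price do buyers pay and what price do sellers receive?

Pre-subsidy: 277 - P = -384 + 3.5P gives P* = 1322/9, x* = 1171/9.
With the rebate, buyers effectively pay Pb = Ps − 20, where Ps is the price sellers receive.
Demand in terms of Ps becomes xd = 277 − 1(Ps − 20) = 297 - Ps. Setting this equal to supply: 297 - Ps = -384 + 3.5Ps, so Ps = 454/3.
Buyers pay Pb = 454/3 − 20 = 394/3; x' = -384 + 3.5·(454/3) = 437/3.

Buyers pay 394/3; sellers receive 454/3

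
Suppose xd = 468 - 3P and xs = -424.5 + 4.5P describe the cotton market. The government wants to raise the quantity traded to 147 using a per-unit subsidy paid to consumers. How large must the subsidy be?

At x = 147, invert demand for the buyer price: Pb = (468 − 147)/3 = 107; invert supply for the seller price: Ps = (147 − (-424.5))/4.5 = 127.
The subsidy must fill the gap: s = Ps − Pb = 127 − 107 = 20.

Required subsidy s = 20 per unit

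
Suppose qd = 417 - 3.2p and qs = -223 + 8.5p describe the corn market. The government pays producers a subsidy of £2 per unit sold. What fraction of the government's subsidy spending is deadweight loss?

DWL / government spending = 272/28853

Pre-subsidy: 417 - 3.2p = -223 + 8.5p gives p* = 6400/117, q* = 28309/117.
With the subsidy, sellers receive ps = pb + 2 for each unit, where pb is the price buyers pay.
Supply in terms of pb becomes qs = -223 + 8.5(pb + 2) = -206 + 8.5pb. Setting this equal to demand: 417 - 3.2pb = -206 + 8.5pb, so pb = 6230/117.
Sellers receive ps = 6230/117 + 2 = 6464/117; q' = 417 − 3.2·(6230/117) = 28853/117.
ΔCS = ½(28309/117 + 28853/117)(6400/117 − 6230/117) = 1619590/4563; ΔPS = ½(28309/117 + 28853/117)(6464/117 − 6400/117) = 609728/4563.
Government spending = 2 × 28853/117 = 57706/117.
DWL = ½ × 2 × (28853/117 − 28309/117) = 544/117; fraction = (544/117) / (57706/117) = 272/28853.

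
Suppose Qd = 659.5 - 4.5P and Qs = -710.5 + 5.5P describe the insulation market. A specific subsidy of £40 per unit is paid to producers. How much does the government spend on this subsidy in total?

Government cost = £5680

Pre-subsidy: 659.5 - 4.5P = -710.5 + 5.5P gives P* = 137, Q* = 43.
With the subsidy, sellers receive Ps = Pb + 40 for each unit, where Pb is the price buyers pay.
Supply in terms of Pb becomes Qs = -710.5 + 5.5(Pb + 40) = -490.5 + 5.5Pb. Setting this equal to demand: 659.5 - 4.5Pb = -490.5 + 5.5Pb, so Pb = 115.
Sellers receive Ps = 115 + 40 = 155; Q' = 659.5 − 4.5·115 = 142.
Government outlay = subsidy × quantity = 40 × 142 = 5680.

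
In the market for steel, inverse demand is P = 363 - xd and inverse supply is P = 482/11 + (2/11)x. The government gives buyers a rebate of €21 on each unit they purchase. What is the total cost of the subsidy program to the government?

Pre-subsidy: 363 - x = 482/11 + (2/11)x gives x* = 3511/13 and P* = 1208/13.
With the rebate, buyers effectively pay Pb = Ps − 21, where Ps is the price sellers receive.
On the curves, Pb = 363 - x and Ps = 482/11 + (2/11)x; the wedge Ps − Pb = 21 gives 482/11 + (2/11)x − (363 - x) = 21, so x' = 3742/13.
Then Pb = 363 − 1·(3742/13) = 977/13 and Ps = 482/11 + (2/11)·(3742/13) = 1250/13.
Government outlay = subsidy × quantity = 21 × 3742/13 = 78582/13.

Government cost = 78582/13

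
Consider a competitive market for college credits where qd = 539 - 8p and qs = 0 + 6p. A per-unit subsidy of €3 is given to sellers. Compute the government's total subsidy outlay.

Pre-subsidy: 539 - 8p = 0 + 6p gives p* = 38.5, q* = 231.
With the subsidy, sellers receive ps = pb + 3 for each unit, where pb is the price buyers pay.
Supply in terms of pb becomes qs = 0 + 6(pb + 3) = 18 + 6pb. Setting this equal to demand: 539 - 8pb = 18 + 6pb, so pb = 521/14.
Sellers receive ps = 521/14 + 3 = 563/14; q' = 539 − 8·(521/14) = 1689/7.
Government outlay = subsidy × quantity = 3 × 1689/7 = 5067/7.

Government cost = 5067/7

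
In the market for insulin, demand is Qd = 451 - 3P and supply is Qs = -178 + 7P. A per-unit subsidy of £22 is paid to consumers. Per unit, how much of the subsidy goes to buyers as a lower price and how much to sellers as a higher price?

Pre-subsidy: 451 - 3P = -178 + 7P gives P* = 62.9, Q* = 262.3.
With the rebate, buyers effectively pay Pb = Ps − 22, where Ps is the price sellers receive.
Demand in terms of Ps becomes Qd = 451 − 3(Ps − 22) = 517 - 3Ps. Setting this equal to supply: 517 - 3Ps = -178 + 7Ps, so Ps = 69.5.
Buyers pay Pb = 69.5 − 22 = 47.5; Q' = -178 + 7·69.5 = 308.5.
Buyers' price falls by P* − Pb = 62.9 − 47.5 = 15.4; sellers' price rises by Ps − P* = 69.5 − 62.9 = 6.6.

Buyers gain £15.4 per unit; sellers gain £6.6 per unit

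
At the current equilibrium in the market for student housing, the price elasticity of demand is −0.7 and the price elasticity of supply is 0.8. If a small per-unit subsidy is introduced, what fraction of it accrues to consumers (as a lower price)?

Consumer share = 8/15

For a small subsidy around the equilibrium, the benefit split depends on the relative slopes, which at a point are proportional to the elasticities.
Buyer share = εs/(εs + |εd|) = 0.8/(0.8 + 0.7) = 8/15; seller share = |εd|/(εs + |εd|) = 7/15.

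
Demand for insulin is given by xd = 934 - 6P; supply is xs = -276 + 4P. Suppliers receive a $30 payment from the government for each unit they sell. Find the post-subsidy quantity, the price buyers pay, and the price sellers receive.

x' = 280; buyers pay $109; sellers receive $139

Pre-subsidy: 934 - 6P = -276 + 4P gives P* = 121, x* = 208.
With the subsidy, sellers receive Ps = Pb + 30 for each unit, where Pb is the price buyers pay.
Supply in terms of Pb becomes xs = -276 + 4(Pb + 30) = -156 + 4Pb. Setting this equal to demand: 934 - 6Pb = -156 + 4Pb, so Pb = 109.
Sellers receive Ps = 109 + 30 = 139; x' = 934 − 6·109 = 280.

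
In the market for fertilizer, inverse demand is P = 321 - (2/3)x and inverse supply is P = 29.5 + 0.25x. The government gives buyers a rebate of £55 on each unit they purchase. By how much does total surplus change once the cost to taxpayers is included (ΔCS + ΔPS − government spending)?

Pre-subsidy: 321 - (2/3)x = 29.5 + 0.25x gives x* = 318 and P* = 109.
With the rebate, buyers effectively pay Pb = Ps − 55, where Ps is the price sellers receive.
On the curves, Pb = 321 - (2/3)x and Ps = 29.5 + 0.25x; the wedge Ps − Pb = 55 gives 29.5 + 0.25x − (321 - (2/3)x) = 55, so x' = 378.
Then Pb = 321 − (2/3)·378 = 69 and Ps = 29.5 + 0.25·378 = 124.
ΔCS = ½(318 + 378)(109 − 69) = 13920; ΔPS = ½(318 + 378)(124 − 109) = 5220.
Government spending = 55 × 378 = 20790.
Net change = 13920 + 5220 − 20790 = -1650. The loss equals the DWL triangle ½·55·60.

Net change in total surplus = -£1650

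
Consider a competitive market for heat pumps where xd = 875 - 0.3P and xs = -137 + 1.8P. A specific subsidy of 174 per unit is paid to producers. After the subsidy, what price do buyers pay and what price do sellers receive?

Buyers pay 6988/21; sellers receive 10642/21

Pre-subsidy: 875 - 0.3P = -137 + 1.8P gives P* = 10120/21, x* = 5113/7.
With the subsidy, sellers receive Ps = Pb + 174 for each unit, where Pb is the price buyers pay.
Supply in terms of Pb becomes xs = -137 + 1.8(Pb + 174) = 176.2 + 1.8Pb. Setting this equal to demand: 875 - 0.3Pb = 176.2 + 1.8Pb, so Pb = 6988/21.
Sellers receive Ps = 6988/21 + 174 = 10642/21; x' = 875 − 0.3·(6988/21) = 27131/35.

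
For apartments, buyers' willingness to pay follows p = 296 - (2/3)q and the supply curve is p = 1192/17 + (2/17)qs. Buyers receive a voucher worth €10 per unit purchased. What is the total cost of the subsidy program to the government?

Pre-subsidy: 296 - (2/3)q = 1192/17 + (2/17)q gives q* = 288 and p* = 104.
With the rebate, buyers effectively pay pb = ps − 10, where ps is the price sellers receive.
On the curves, pb = 296 - (2/3)q and ps = 1192/17 + (2/17)q; the wedge ps − pb = 10 gives 1192/17 + (2/17)q − (296 - (2/3)q) = 10, so q' = 300.75.
Then pb = 296 − (2/3)·300.75 = 95.5 and ps = 1192/17 + (2/17)·300.75 = 105.5.
Government outlay = subsidy × quantity = 10 × 300.75 = 3007.5.

Government cost = €3007.5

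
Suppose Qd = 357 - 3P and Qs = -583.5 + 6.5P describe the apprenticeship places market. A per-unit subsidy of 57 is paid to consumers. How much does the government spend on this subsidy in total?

Pre-subsidy: 357 - 3P = -583.5 + 6.5P gives P* = 99, Q* = 60.
With the rebate, buyers effectively pay Pb = Ps − 57, where Ps is the price sellers receive.
Demand in terms of Ps becomes Qd = 357 − 3(Ps − 57) = 528 - 3Ps. Setting this equal to supply: 528 - 3Ps = -583.5 + 6.5Ps, so Ps = 117.
Buyers pay Pb = 117 − 57 = 60; Q' = -583.5 + 6.5·117 = 177.
Government outlay = subsidy × quantity = 57 × 177 = 10089.

Government cost = 10089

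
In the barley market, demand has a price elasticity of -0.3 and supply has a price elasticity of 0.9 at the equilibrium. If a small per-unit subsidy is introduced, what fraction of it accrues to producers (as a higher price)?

For a small subsidy around the equilibrium, the benefit split depends on the relative slopes, which at a point are proportional to the elasticities.
Buyer share = εs/(εs + |εd|) = 0.9/(0.9 + 0.3) = 0.75; seller share = |εd|/(εs + |εd|) = 0.25.
So producers capture 0.25 of the subsidy.

Producer share = 0.25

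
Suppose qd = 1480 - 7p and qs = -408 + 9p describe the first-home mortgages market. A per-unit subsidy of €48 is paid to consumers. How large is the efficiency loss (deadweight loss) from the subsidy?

Pre-subsidy: 1480 - 7p = -408 + 9p gives p* = 118, q* = 654.
With the rebate, buyers effectively pay pb = ps − 48, where ps is the price sellers receive.
Demand in terms of ps becomes qd = 1480 − 7(ps − 48) = 1816 - 7ps. Setting this equal to supply: 1816 - 7ps = -408 + 9ps, so ps = 139.
Buyers pay pb = 139 − 48 = 91; q' = -408 + 9·139 = 843.
The subsidy expands output by 843 − 654 = 189 past the efficient level; on those units the gap between marginal cost and willingness to pay runs from 0 up to 48.
DWL = ½ × 48 × 189 = 4536.

Deadweight loss = €4536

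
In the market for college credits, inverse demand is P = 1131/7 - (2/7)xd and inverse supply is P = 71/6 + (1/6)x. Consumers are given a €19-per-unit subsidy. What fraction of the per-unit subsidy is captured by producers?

Pre-subsidy: 1131/7 - (2/7)x = 71/6 + (1/6)x gives x* = 331 and P* = 67.
With the rebate, buyers effectively pay Pb = Ps − 19, where Ps is the price sellers receive.
On the curves, Pb = 1131/7 - (2/7)x and Ps = 71/6 + (1/6)x; the wedge Ps − Pb = 19 gives 71/6 + (1/6)x − (1131/7 - (2/7)x) = 19, so x' = 373.
Then Pb = 1131/7 − (2/7)·373 = 55 and Ps = 71/6 + (1/6)·373 = 74.
Buyers' price falls by P* − Pb = 67 − 55 = 12; sellers' price rises by Ps − P* = 74 − 67 = 7.
So producers capture 7/19 = 7/19 of each unit of subsidy.

Producer share = 7/19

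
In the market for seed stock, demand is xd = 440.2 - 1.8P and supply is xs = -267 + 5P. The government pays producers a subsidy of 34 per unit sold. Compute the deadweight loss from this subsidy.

Deadweight loss = 765

Pre-subsidy: 440.2 - 1.8P = -267 + 5P gives P* = 104, x* = 253.
With the subsidy, sellers receive Ps = Pb + 34 for each unit, where Pb is the price buyers pay.
Supply in terms of Pb becomes xs = -267 + 5(Pb + 34) = -97 + 5Pb. Setting this equal to demand: 440.2 - 1.8Pb = -97 + 5Pb, so Pb = 79.
Sellers receive Ps = 79 + 34 = 113; x' = 440.2 − 1.8·79 = 298.
The subsidy expands output by 298 − 253 = 45 past the efficient level; on those units the gap between marginal cost and willingness to pay runs from 0 up to 34.
DWL = ½ × 34 × 45 = 765.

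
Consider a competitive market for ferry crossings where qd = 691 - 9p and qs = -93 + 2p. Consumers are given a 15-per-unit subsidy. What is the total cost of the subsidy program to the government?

Pre-subsidy: 691 - 9p = -93 + 2p gives p* = 784/11, q* = 545/11.
With the rebate, buyers effectively pay pb = ps − 15, where ps is the price sellers receive.
Demand in terms of ps becomes qd = 691 − 9(ps − 15) = 826 - 9ps. Setting this equal to supply: 826 - 9ps = -93 + 2ps, so ps = 919/11.
Buyers pay pb = 919/11 − 15 = 754/11; q' = -93 + 2·(919/11) = 815/11.
Government outlay = subsidy × quantity = 15 × 815/11 = 12225/11.

Government cost = 12225/11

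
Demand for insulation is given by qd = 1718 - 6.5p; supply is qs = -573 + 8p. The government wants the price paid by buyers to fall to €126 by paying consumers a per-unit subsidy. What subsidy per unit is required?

Required subsidy s = €58 per unit

At a buyer price of 126, quantity demanded is 1718 − 6.5·126 = 899.
Sellers supply 899 only when they receive ps with -573 + 8·ps = 899, i.e. ps = 184.
s = ps − pb = 184 − 126 = 58.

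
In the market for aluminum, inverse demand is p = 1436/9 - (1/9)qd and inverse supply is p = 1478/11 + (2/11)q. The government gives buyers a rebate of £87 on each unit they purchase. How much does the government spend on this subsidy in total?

Government cost = £33321

Pre-subsidy: 1436/9 - (1/9)q = 1478/11 + (2/11)q gives q* = 86 and p* = 150.
With the rebate, buyers effectively pay pb = ps − 87, where ps is the price sellers receive.
On the curves, pb = 1436/9 - (1/9)q and ps = 1478/11 + (2/11)q; the wedge ps − pb = 87 gives 1478/11 + (2/11)q − (1436/9 - (1/9)q) = 87, so q' = 383.
Then pb = 1436/9 − (1/9)·383 = 117 and ps = 1478/11 + (2/11)·383 = 204.
Government outlay = subsidy × quantity = 87 × 383 = 33321.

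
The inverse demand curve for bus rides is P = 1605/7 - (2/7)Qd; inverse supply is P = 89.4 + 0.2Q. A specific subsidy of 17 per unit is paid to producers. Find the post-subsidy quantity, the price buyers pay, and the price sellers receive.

Q' = 323; buyers pay 137; sellers receive 154

Pre-subsidy: 1605/7 - (2/7)Q = 89.4 + 0.2Q gives Q* = 288 and P* = 147.
With the subsidy, sellers receive Ps = Pb + 17 for each unit, where Pb is the price buyers pay.
On the curves, Pb = 1605/7 - (2/7)Q and Ps = 89.4 + 0.2Q; the wedge Ps − Pb = 17 gives 89.4 + 0.2Q − (1605/7 - (2/7)Q) = 17, so Q' = 323.
Then Pb = 1605/7 − (2/7)·323 = 137 and Ps = 89.4 + 0.2·323 = 154.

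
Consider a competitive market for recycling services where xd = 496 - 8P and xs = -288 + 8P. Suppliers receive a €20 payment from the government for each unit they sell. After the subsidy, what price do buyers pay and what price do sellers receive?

Buyers pay €39; sellers receive €59

Pre-subsidy: 496 - 8P = -288 + 8P gives P* = 49, x* = 104.
With the subsidy, sellers receive Ps = Pb + 20 for each unit, where Pb is the price buyers pay.
Supply in terms of Pb becomes xs = -288 + 8(Pb + 20) = -128 + 8Pb. Setting this equal to demand: 496 - 8Pb = -128 + 8Pb, so Pb = 39.
Sellers receive Ps = 39 + 20 = 59; x' = 496 − 8·39 = 184.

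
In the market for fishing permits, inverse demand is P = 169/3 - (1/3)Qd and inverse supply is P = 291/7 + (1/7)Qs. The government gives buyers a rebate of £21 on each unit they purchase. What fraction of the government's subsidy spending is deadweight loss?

DWL / government spending = 441/1502

Pre-subsidy: 169/3 - (1/3)Q = 291/7 + (1/7)Q gives Q* = 31 and P* = 46.
With the rebate, buyers effectively pay Pb = Ps − 21, where Ps is the price sellers receive.
On the curves, Pb = 169/3 - (1/3)Q and Ps = 291/7 + (1/7)Q; the wedge Ps − Pb = 21 gives 291/7 + (1/7)Q − (169/3 - (1/3)Q) = 21, so Q' = 75.1.
Then Pb = 169/3 − (1/3)·75.1 = 31.3 and Ps = 291/7 + (1/7)·75.1 = 52.3.
ΔCS = ½(31 + 75.1)(46 − 31.3) = 779.835; ΔPS = ½(31 + 75.1)(52.3 − 46) = 334.215.
Government spending = 21 × 75.1 = 1577.1.
DWL = ½ × 21 × (75.1 − 31) = 463.05; fraction = 463.05 / 1577.1 = 441/1502.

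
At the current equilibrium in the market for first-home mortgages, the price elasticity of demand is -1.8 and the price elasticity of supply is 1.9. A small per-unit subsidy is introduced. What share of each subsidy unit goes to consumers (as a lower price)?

Consumer share = 19/37

For a small subsidy around the equilibrium, the benefit split depends on the relative slopes, which at a point are proportional to the elasticities.
Buyer share = εs/(εs + |εd|) = 1.9/(1.9 + 1.8) = 19/37; seller share = |εd|/(εs + |εd|) = 18/37.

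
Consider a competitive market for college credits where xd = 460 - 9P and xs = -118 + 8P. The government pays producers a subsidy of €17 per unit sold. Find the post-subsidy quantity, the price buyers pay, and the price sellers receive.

x' = 226; buyers pay €26; sellers receive €43

Pre-subsidy: 460 - 9P = -118 + 8P gives P* = 34, x* = 154.
With the subsidy, sellers receive Ps = Pb + 17 for each unit, where Pb is the price buyers pay.
Supply in terms of Pb becomes xs = -118 + 8(Pb + 17) = 18 + 8Pb. Setting this equal to demand: 460 - 9Pb = 18 + 8Pb, so Pb = 26.
Sellers receive Ps = 26 + 17 = 43; x' = 460 − 9·26 = 226.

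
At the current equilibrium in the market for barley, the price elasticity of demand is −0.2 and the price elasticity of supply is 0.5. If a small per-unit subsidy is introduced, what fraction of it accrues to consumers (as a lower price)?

For a small subsidy around the equilibrium, the benefit split depends on the relative slopes, which at a point are proportional to the elasticities.
Buyer share = εs/(εs + |εd|) = 0.5/(0.5 + 0.2) = 5/7; seller share = |εd|/(εs + |εd|) = 2/7.

Consumer share = 5/7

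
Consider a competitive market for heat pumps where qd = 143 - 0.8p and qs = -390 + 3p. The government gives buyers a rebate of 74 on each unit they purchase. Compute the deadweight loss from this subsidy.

Deadweight loss = 32856/19

Pre-subsidy: 143 - 0.8p = -390 + 3p gives p* = 2665/19, q* = 585/19.
With the rebate, buyers effectively pay pb = ps − 74, where ps is the price sellers receive.
Demand in terms of ps becomes qd = 143 − 0.8(ps − 74) = 202.2 - 0.8ps. Setting this equal to supply: 202.2 - 0.8ps = -390 + 3ps, so ps = 2961/19.
Buyers pay pb = 2961/19 − 74 = 1555/19; q' = -390 + 3·(2961/19) = 1473/19.
The subsidy expands output by 1473/19 − 585/19 = 888/19 past the efficient level; on those units the gap between marginal cost and willingness to pay runs from 0 up to 74.
DWL = ½ × 74 × 888/19 = 32856/19.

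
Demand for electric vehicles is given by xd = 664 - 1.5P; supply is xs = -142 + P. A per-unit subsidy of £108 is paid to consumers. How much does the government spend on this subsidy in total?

Pre-subsidy: 664 - 1.5P = -142 + P gives P* = 322.4, x* = 180.4.
With the rebate, buyers effectively pay Pb = Ps − 108, where Ps is the price sellers receive.
Demand in terms of Ps becomes xd = 664 − 1.5(Ps − 108) = 826 - 1.5Ps. Setting this equal to supply: 826 - 1.5Ps = -142 + Ps, so Ps = 387.2.
Buyers pay Pb = 387.2 − 108 = 279.2; x' = -142 + 1·387.2 = 245.2.
Government outlay = subsidy × quantity = 108 × 245.2 = 26481.6.

Government cost = £26481.6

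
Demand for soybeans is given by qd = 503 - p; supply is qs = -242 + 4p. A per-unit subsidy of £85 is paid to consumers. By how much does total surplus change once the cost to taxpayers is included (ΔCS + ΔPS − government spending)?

Net change in total surplus = -£2890

Pre-subsidy: 503 - p = -242 + 4p gives p* = 149, q* = 354.
With the rebate, buyers effectively pay pb = ps − 85, where ps is the price sellers receive.
Demand in terms of ps becomes qd = 503 − 1(ps − 85) = 588 - ps. Setting this equal to supply: 588 - ps = -242 + 4ps, so ps = 166.
Buyers pay pb = 166 − 85 = 81; q' = -242 + 4·166 = 422.
ΔCS = ½(354 + 422)(149 − 81) = 26384; ΔPS = ½(354 + 422)(166 − 149) = 6596.
Government spending = 85 × 422 = 35870.
Net change = 26384 + 6596 − 35870 = -2890. The loss equals the DWL triangle ½·85·68.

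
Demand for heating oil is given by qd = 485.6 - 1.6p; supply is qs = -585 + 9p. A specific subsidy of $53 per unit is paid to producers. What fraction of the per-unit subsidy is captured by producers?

Producer share = 8/53

Pre-subsidy: 485.6 - 1.6p = -585 + 9p gives p* = 101, q* = 324.
With the subsidy, sellers receive ps = pb + 53 for each unit, where pb is the price buyers pay.
Supply in terms of pb becomes qs = -585 + 9(pb + 53) = -108 + 9pb. Setting this equal to demand: 485.6 - 1.6pb = -108 + 9pb, so pb = 56.
Sellers receive ps = 56 + 53 = 109; q' = 485.6 − 1.6·56 = 396.
Buyers' price falls by p* − pb = 101 − 56 = 45; sellers' price rises by ps − p* = 109 − 101 = 8.
So producers capture 8/53 = 8/53 of each unit of subsidy.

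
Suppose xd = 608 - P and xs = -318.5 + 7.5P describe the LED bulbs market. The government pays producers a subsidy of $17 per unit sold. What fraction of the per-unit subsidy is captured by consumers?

Pre-subsidy: 608 - P = -318.5 + 7.5P gives P* = 109, x* = 499.
With the subsidy, sellers receive Ps = Pb + 17 for each unit, where Pb is the price buyers pay.
Supply in terms of Pb becomes xs = -318.5 + 7.5(Pb + 17) = -191 + 7.5Pb. Setting this equal to demand: 608 - Pb = -191 + 7.5Pb, so Pb = 94.
Sellers receive Ps = 94 + 17 = 111; x' = 608 − 1·94 = 514.
Buyers' price falls by P* − Pb = 109 − 94 = 15; sellers' price rises by Ps − P* = 111 − 109 = 2.
So consumers capture 15/17 = 15/17 of each unit of subsidy.

Consumer share = 15/17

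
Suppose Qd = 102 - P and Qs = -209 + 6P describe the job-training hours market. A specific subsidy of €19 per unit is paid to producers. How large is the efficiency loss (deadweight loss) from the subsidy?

Pre-subsidy: 102 - P = -209 + 6P gives P* = 311/7, Q* = 403/7.
With the subsidy, sellers receive Ps = Pb + 19 for each unit, where Pb is the price buyers pay.
Supply in terms of Pb becomes Qs = -209 + 6(Pb + 19) = -95 + 6Pb. Setting this equal to demand: 102 - Pb = -95 + 6Pb, so Pb = 197/7.
Sellers receive Ps = 197/7 + 19 = 330/7; Q' = 102 − 1·(197/7) = 517/7.
The subsidy expands output by 517/7 − 403/7 = 114/7 past the efficient level; on those units the gap between marginal cost and willingness to pay runs from 0 up to 19.
DWL = ½ × 19 × 114/7 = 1083/7.

Deadweight loss = 1083/7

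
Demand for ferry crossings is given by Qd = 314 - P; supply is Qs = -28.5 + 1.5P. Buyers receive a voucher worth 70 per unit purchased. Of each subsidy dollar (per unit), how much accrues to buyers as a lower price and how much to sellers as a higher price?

Buyers gain 42 per unit; sellers gain 28 per unit

Pre-subsidy: 314 - P = -28.5 + 1.5P gives P* = 137, Q* = 177.
With the rebate, buyers effectively pay Pb = Ps − 70, where Ps is the price sellers receive.
Demand in terms of Ps becomes Qd = 314 − 1(Ps − 70) = 384 - Ps. Setting this equal to supply: 384 - Ps = -28.5 + 1.5Ps, so Ps = 165.
Buyers pay Pb = 165 − 70 = 95; Q' = -28.5 + 1.5·165 = 219.
Buyers' price falls by P* − Pb = 137 − 95 = 42; sellers' price rises by Ps − P* = 165 − 137 = 28.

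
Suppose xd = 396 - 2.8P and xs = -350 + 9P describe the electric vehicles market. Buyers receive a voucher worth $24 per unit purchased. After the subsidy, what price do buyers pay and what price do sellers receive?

Pre-subsidy: 396 - 2.8P = -350 + 9P gives P* = 3730/59, x* = 12920/59.
With the rebate, buyers effectively pay Pb = Ps − 24, where Ps is the price sellers receive.
Demand in terms of Ps becomes xd = 396 − 2.8(Ps − 24) = 463.2 - 2.8Ps. Setting this equal to supply: 463.2 - 2.8Ps = -350 + 9Ps, so Ps = 4066/59.
Buyers pay Pb = 4066/59 − 24 = 2650/59; x' = -350 + 9·(4066/59) = 15944/59.

Buyers pay 2650/59; sellers receive 4066/59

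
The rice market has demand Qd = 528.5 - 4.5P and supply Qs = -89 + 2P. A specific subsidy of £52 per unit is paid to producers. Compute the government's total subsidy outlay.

Pre-subsidy: 528.5 - 4.5P = -89 + 2P gives P* = 95, Q* = 101.
With the subsidy, sellers receive Ps = Pb + 52 for each unit, where Pb is the price buyers pay.
Supply in terms of Pb becomes Qs = -89 + 2(Pb + 52) = 15 + 2Pb. Setting this equal to demand: 528.5 - 4.5Pb = 15 + 2Pb, so Pb = 79.
Sellers receive Ps = 79 + 52 = 131; Q' = 528.5 − 4.5·79 = 173.
Government outlay = subsidy × quantity = 52 × 173 = 8996.

Government cost = £8996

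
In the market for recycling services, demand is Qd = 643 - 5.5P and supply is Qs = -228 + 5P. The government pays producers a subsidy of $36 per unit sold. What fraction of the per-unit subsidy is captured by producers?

Pre-subsidy: 643 - 5.5P = -228 + 5P gives P* = 1742/21, Q* = 3922/21.
With the subsidy, sellers receive Ps = Pb + 36 for each unit, where Pb is the price buyers pay.
Supply in terms of Pb becomes Qs = -228 + 5(Pb + 36) = -48 + 5Pb. Setting this equal to demand: 643 - 5.5Pb = -48 + 5Pb, so Pb = 1382/21.
Sellers receive Ps = 1382/21 + 36 = 2138/21; Q' = 643 − 5.5·(1382/21) = 5902/21.
Buyers' price falls by P* − Pb = 1742/21 − 1382/21 = 120/7; sellers' price rises by Ps − P* = 2138/21 − 1742/21 = 132/7.
So producers capture (132/7)/36 = 11/21 of each unit of subsidy.

Producer share = 11/21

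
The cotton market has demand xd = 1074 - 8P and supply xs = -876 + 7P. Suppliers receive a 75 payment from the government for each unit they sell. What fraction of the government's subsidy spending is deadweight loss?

Pre-subsidy: 1074 - 8P = -876 + 7P gives P* = 130, x* = 34.
With the subsidy, sellers receive Ps = Pb + 75 for each unit, where Pb is the price buyers pay.
Supply in terms of Pb becomes xs = -876 + 7(Pb + 75) = -351 + 7Pb. Setting this equal to demand: 1074 - 8Pb = -351 + 7Pb, so Pb = 95.
Sellers receive Ps = 95 + 75 = 170; x' = 1074 − 8·95 = 314.
ΔCS = ½(34 + 314)(130 − 95) = 6090; ΔPS = ½(34 + 314)(170 − 130) = 6960.
Government spending = 75 × 314 = 23550.
DWL = ½ × 75 × (314 − 34) = 10500; fraction = 10500 / 23550 = 70/157.

DWL / government spending = 70/157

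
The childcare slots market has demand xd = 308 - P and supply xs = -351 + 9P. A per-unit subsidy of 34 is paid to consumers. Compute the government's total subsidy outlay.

Pre-subsidy: 308 - P = -351 + 9P gives P* = 65.9, x* = 242.1.
With the rebate, buyers effectively pay Pb = Ps − 34, where Ps is the price sellers receive.
Demand in terms of Ps becomes xd = 308 − 1(Ps − 34) = 342 - Ps. Setting this equal to supply: 342 - Ps = -351 + 9Ps, so Ps = 69.3.
Buyers pay Pb = 69.3 − 34 = 35.3; x' = -351 + 9·69.3 = 272.7.
Government outlay = subsidy × quantity = 34 × 272.7 = 9271.8.

Government cost = 9271.8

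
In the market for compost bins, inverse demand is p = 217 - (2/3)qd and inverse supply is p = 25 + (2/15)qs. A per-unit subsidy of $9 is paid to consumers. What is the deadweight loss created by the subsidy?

Pre-subsidy: 217 - (2/3)q = 25 + (2/15)q gives q* = 240 and p* = 57.
With the rebate, buyers effectively pay pb = ps − 9, where ps is the price sellers receive.
On the curves, pb = 217 - (2/3)q and ps = 25 + (2/15)q; the wedge ps − pb = 9 gives 25 + (2/15)q − (217 - (2/3)q) = 9, so q' = 251.25.
Then pb = 217 − (2/3)·251.25 = 49.5 and ps = 25 + (2/15)·251.25 = 58.5.
The subsidy expands output by 251.25 − 240 = 11.25 past the efficient level; on those units the gap between marginal cost and willingness to pay runs from 0 up to 9.
DWL = ½ × 9 × 11.25 = 50.625.

Deadweight loss = $50.625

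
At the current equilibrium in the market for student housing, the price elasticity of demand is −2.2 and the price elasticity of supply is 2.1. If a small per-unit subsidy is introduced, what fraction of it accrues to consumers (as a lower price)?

For a small subsidy around the equilibrium, the benefit split depends on the relative slopes, which at a point are proportional to the elasticities.
Buyer share = εs/(εs + |εd|) = 2.1/(2.1 + 2.2) = 21/43; seller share = |εd|/(εs + |εd|) = 22/43.

Consumer share = 21/43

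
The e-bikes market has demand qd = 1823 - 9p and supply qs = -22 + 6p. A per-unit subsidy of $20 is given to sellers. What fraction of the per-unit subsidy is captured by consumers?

Consumer share = 0.4

Pre-subsidy: 1823 - 9p = -22 + 6p gives p* = 123, q* = 716.
With the subsidy, sellers receive ps = pb + 20 for each unit, where pb is the price buyers pay.
Supply in terms of pb becomes qs = -22 + 6(pb + 20) = 98 + 6pb. Setting this equal to demand: 1823 - 9pb = 98 + 6pb, so pb = 115.
Sellers receive ps = 115 + 20 = 135; q' = 1823 − 9·115 = 788.
Buyers' price falls by p* − pb = 123 − 115 = 8; sellers' price rises by ps − p* = 135 − 123 = 12.
So consumers capture 8/20 = 0.4 of each unit of subsidy.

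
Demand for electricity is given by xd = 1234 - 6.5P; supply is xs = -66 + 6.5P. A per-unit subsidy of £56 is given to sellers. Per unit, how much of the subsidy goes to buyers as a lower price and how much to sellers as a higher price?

Buyers gain £28 per unit; sellers gain £28 per unit

Pre-subsidy: 1234 - 6.5P = -66 + 6.5P gives P* = 100, x* = 584.
With the subsidy, sellers receive Ps = Pb + 56 for each unit, where Pb is the price buyers pay.
Supply in terms of Pb becomes xs = -66 + 6.5(Pb + 56) = 298 + 6.5Pb. Setting this equal to demand: 1234 - 6.5Pb = 298 + 6.5Pb, so Pb = 72.
Sellers receive Ps = 72 + 56 = 128; x' = 1234 − 6.5·72 = 766.
Buyers' price falls by P* − Pb = 100 − 72 = 28; sellers' price rises by Ps − P* = 128 − 100 = 28.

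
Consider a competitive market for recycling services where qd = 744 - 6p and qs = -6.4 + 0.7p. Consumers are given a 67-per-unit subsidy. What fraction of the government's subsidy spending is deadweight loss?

DWL / government spending = 7/38

Pre-subsidy: 744 - 6p = -6.4 + 0.7p gives p* = 112, q* = 72.
With the rebate, buyers effectively pay pb = ps − 67, where ps is the price sellers receive.
Demand in terms of ps becomes qd = 744 − 6(ps − 67) = 1146 - 6ps. Setting this equal to supply: 1146 - 6ps = -6.4 + 0.7ps, so ps = 172.
Buyers pay pb = 172 − 67 = 105; q' = -6.4 + 0.7·172 = 114.
ΔCS = ½(72 + 114)(112 − 105) = 651; ΔPS = ½(72 + 114)(172 − 112) = 5580.
Government spending = 67 × 114 = 7638.
DWL = ½ × 67 × (114 − 72) = 1407; fraction = 1407 / 7638 = 7/38.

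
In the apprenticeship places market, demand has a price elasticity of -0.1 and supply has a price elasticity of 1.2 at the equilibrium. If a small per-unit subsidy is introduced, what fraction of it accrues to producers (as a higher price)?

Producer share = 1/13

For a small subsidy around the equilibrium, the benefit split depends on the relative slopes, which at a point are proportional to the elasticities.
Buyer share = εs/(εs + |εd|) = 1.2/(1.2 + 0.1) = 12/13; seller share = |εd|/(εs + |εd|) = 1/13.
So producers capture 1/13 of the subsidy.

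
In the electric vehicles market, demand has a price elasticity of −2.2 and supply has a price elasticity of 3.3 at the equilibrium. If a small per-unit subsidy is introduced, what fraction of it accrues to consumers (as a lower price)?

For a small subsidy around the equilibrium, the benefit split depends on the relative slopes, which at a point are proportional to the elasticities.
Buyer share = εs/(εs + |εd|) = 3.3/(3.3 + 2.2) = 0.6; seller share = |εd|/(εs + |εd|) = 0.4.

Consumer share = 0.6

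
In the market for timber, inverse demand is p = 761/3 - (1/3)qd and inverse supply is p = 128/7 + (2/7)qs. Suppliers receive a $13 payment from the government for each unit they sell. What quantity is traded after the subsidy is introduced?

Pre-subsidy: 761/3 - (1/3)q = 128/7 + (2/7)q gives q* = 4943/13 and p* = 1650/13.
With the subsidy, sellers receive ps = pb + 13 for each unit, where pb is the price buyers pay.
On the curves, pb = 761/3 - (1/3)q and ps = 128/7 + (2/7)q; the wedge ps − pb = 13 gives 128/7 + (2/7)q − (761/3 - (1/3)q) = 13, so q' = 5216/13.
Then pb = 761/3 − (1/3)·(5216/13) = 1559/13 and ps = 128/7 + (2/7)·(5216/13) = 1728/13.

q' = 5216/13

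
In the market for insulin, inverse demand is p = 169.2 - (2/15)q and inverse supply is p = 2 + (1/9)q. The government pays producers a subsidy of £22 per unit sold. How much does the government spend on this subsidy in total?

Pre-subsidy: 169.2 - (2/15)q = 2 + (1/9)q gives q* = 684 and p* = 78.
With the subsidy, sellers receive ps = pb + 22 for each unit, where pb is the price buyers pay.
On the curves, pb = 169.2 - (2/15)q and ps = 2 + (1/9)q; the wedge ps − pb = 22 gives 2 + (1/9)q − (169.2 - (2/15)q) = 22, so q' = 774.
Then pb = 169.2 − (2/15)·774 = 66 and ps = 2 + (1/9)·774 = 88.
Government outlay = subsidy × quantity = 22 × 774 = 17028.

Government cost = £17028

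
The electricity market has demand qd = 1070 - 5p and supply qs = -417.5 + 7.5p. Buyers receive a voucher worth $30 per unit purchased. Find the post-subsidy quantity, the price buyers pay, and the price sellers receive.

Pre-subsidy: 1070 - 5p = -417.5 + 7.5p gives p* = 119, q* = 475.
With the rebate, buyers effectively pay pb = ps − 30, where ps is the price sellers receive.
Demand in terms of ps becomes qd = 1070 − 5(ps − 30) = 1220 - 5ps. Setting this equal to supply: 1220 - 5ps = -417.5 + 7.5ps, so ps = 131.
Buyers pay pb = 131 − 30 = 101; q' = -417.5 + 7.5·131 = 565.

q' = 565; buyers pay $101; sellers receive $131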